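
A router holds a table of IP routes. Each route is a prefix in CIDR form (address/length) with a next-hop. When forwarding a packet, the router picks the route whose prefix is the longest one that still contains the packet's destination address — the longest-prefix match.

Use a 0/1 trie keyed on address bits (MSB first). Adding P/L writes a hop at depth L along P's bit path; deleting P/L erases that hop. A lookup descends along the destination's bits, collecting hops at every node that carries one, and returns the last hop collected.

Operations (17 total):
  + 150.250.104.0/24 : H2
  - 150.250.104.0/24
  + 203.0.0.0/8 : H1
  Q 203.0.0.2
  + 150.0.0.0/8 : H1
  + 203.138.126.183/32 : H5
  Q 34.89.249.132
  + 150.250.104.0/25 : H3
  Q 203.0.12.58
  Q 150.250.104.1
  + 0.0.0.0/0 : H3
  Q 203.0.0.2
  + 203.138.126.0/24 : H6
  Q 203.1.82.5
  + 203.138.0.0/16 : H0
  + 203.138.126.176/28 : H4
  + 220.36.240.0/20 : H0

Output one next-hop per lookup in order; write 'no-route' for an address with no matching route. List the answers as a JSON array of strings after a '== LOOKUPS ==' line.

Trace:
  + 150.250.104.0/24 (H2) depth=24
  - 150.250.104.0/24 clear@24
  + 203.0.0.0/8 (H1) depth=8
  lookup 203.0.0.2: bits 11001011 walk d0:-→d1:-→d2:-→d3:-→d4:-→d5:-→d6:-→d7:-→d8:H1 -> H1
  + 150.0.0.0/8 (H1) depth=8
  + 203.138.126.183/32 (H5) depth=32
  lookup 34.89.249.132: bits ε walk d0:- -> no-route
  + 150.250.104.0/25 (H3) depth=25
  lookup 203.0.12.58: bits 11001011 walk d0:-→d1:-→d2:-→d3:-→d4:-→d5:-→d6:-→d7:-→d8:H1 -> H1
  lookup 150.250.104.1: bits 1001011011111010011010000 walk d0:-→d1:-→d2:-→d3:-→d4:-→d5:-→d6:-→d7:-→d8:H1→d9:-→d10:-→d11:-→d12:-→d13:-→d14:-→d15:-→d16:-→d17:-→d18:-→d19:-→d20:-→d21:-→d22:-→d23:-→d24:-→d25:H3 -> H3
  + 0.0.0.0/0 (H3) depth=0
  lookup 203.0.0.2: bits 11001011 walk d0:H3→d1:-→d2:-→d3:-→d4:-→d5:-→d6:-→d7:-→d8:H1 -> H1
  + 203.138.126.0/24 (H6) depth=24
  lookup 203.1.82.5: bits 11001011 walk d0:H3→d1:-→d2:-→d3:-→d4:-→d5:-→d6:-→d7:-→d8:H1 -> H1
  + 203.138.0.0/16 (H0) depth=16
  + 203.138.126.176/28 (H4) depth=28
  + 220.36.240.0/20 (H0) depth=20

== LOOKUPS ==
["H1","no-route","H1","H3","H1","H1"]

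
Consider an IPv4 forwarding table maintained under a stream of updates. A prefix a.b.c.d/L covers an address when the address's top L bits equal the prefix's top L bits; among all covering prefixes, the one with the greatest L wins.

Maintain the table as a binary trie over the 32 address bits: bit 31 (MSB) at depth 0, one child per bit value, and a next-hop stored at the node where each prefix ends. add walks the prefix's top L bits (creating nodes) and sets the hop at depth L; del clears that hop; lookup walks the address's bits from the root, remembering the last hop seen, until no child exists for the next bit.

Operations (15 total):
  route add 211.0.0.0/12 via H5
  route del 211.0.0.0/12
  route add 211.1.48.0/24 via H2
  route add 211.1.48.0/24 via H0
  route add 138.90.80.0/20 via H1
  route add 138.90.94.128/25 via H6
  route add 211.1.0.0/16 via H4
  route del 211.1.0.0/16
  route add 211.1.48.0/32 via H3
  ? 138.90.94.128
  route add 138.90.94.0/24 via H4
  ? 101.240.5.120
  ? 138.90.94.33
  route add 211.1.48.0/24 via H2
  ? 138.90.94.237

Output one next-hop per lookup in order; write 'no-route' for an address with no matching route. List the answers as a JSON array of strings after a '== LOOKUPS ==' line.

Trace:
  add 211.0.0.0/12 -> H5 at depth 12
  del 211.0.0.0/12 (clear depth 12)
  add 211.1.48.0/24 -> H2 at depth 24
  add 211.1.48.0/24 -> H0 at depth 24
  add 138.90.80.0/20 -> H1 at depth 20
  add 138.90.94.128/25 -> H6 at depth 25
  add 211.1.0.0/16 -> H4 at depth 16
  del 211.1.0.0/16 (clear depth 16)
  add 211.1.48.0/32 -> H3 at depth 32
  ? 138.90.94.128  path d0:-→d1:-→d2:-→d3:-→d4:-→d5:-→d6:-→d7:-→d8:-→d9:-→d10:-→d11:-→d12:-→d13:-→d14:-→d15:-→d16:-→d17:-→d18:-→d19:-→d20:H1→d21:-→d22:-→d23:-→d24:-→d25:H6  best=H6
  add 138.90.94.0/24 -> H4 at depth 24
  ? 101.240.5.120  path d0:-  best=no-route
  ? 138.90.94.33  path d0:-→d1:-→d2:-→d3:-→d4:-→d5:-→d6:-→d7:-→d8:-→d9:-→d10:-→d11:-→d12:-→d13:-→d14:-→d15:-→d16:-→d17:-→d18:-→d19:-→d20:H1→d21:-→d22:-→d23:-→d24:H4  best=H4
  add 211.1.48.0/24 -> H2 at depth 24
  ? 138.90.94.237  path d0:-→d1:-→d2:-→d3:-→d4:-→d5:-→d6:-→d7:-→d8:-→d9:-→d10:-→d11:-→d12:-→d13:-→d14:-→d15:-→d16:-→d17:-→d18:-→d19:-→d20:H1→d21:-→d22:-→d23:-→d24:H4→d25:H6  best=H6

== LOOKUPS ==
["H6","no-route","H4","H6"]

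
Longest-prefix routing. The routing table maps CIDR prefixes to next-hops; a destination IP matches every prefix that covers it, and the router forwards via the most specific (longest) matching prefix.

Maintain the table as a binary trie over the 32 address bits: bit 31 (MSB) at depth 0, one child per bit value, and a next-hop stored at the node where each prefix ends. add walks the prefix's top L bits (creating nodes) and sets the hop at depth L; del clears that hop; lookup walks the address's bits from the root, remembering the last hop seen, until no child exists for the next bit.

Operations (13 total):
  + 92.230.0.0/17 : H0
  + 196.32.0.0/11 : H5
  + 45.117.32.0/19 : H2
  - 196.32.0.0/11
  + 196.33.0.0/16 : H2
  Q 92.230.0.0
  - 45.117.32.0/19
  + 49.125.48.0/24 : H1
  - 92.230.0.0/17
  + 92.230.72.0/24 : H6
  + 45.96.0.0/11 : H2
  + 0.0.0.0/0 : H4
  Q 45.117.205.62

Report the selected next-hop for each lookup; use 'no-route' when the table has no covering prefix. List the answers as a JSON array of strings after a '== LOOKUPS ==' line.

Trace:
  + 92.230.0.0/17 (H0) depth=17
  + 196.32.0.0/11 (H5) depth=11
  + 45.117.32.0/19 (H2) depth=19
  del 196.32.0.0/11 (clear depth 11)
  + 196.33.0.0/16 (H2) depth=16
  ? 92.230.0.0  path d0:-→d1:-→d2:-→d3:-→d4:-→d5:-→d6:-→d7:-→d8:-→d9:-→d10:-→d11:-→d12:-→d13:-→d14:-→d15:-→d16:-→d17:H0  best=H0
  del 45.117.32.0/19 (clear depth 19)
  + 49.125.48.0/24 (H1) depth=24
  del 92.230.0.0/17 (clear depth 17)
  + 92.230.72.0/24 (H6) depth=24
  + 45.96.0.0/11 (H2) depth=11
  + 0.0.0.0/0 (H4) depth=0
  ? 45.117.205.62  path d0:H4→d1:-→d2:-→d3:-→d4:-→d5:-→d6:-→d7:-→d8:-→d9:-→d10:-→d11:H2→d12:-→d13:-→d14:-→d15:-→d16:-  best=H2

== LOOKUPS ==
["H0","H2"]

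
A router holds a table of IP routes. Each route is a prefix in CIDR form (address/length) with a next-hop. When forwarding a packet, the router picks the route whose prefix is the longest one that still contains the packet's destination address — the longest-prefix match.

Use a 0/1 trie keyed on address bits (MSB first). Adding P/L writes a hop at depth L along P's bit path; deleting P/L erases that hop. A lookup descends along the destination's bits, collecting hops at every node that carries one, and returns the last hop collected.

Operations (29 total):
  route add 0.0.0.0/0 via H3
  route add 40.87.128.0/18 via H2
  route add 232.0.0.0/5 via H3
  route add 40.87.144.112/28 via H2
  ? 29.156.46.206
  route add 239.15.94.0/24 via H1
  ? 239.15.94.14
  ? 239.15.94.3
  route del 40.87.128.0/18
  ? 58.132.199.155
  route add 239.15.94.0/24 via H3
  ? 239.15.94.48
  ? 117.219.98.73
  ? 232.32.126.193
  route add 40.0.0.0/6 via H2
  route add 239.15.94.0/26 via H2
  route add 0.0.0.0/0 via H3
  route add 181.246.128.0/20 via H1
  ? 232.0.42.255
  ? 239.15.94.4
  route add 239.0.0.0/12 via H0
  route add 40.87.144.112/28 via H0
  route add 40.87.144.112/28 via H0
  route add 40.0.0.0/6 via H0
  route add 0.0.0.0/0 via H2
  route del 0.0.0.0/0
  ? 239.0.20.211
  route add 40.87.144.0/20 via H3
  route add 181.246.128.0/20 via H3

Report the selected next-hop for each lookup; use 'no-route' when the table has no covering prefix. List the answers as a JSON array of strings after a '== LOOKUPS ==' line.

Trace:
  + 0.0.0.0/0 (H3) depth=0
  + 40.87.128.0/18 (H2) depth=18
  + 232.0.0.0/5 (H3) depth=5
  + 40.87.144.112/28 (H2) depth=28
  lookup 29.156.46.206: bits 00 walk d0:H3→d1:-→d2:- -> H3
  + 239.15.94.0/24 (H1) depth=24
  lookup 239.15.94.14: bits 111011110000111101011110 walk d0:H3→d1:-→d2:-→d3:-→d4:-→d5:H3→d6:-→d7:-→d8:-→d9:-→d10:-→d11:-→d12:-→d13:-→d14:-→d15:-→d16:-→d17:-→d18:-→d19:-→d20:-→d21:-→d22:-→d23:-→d24:H1 -> H1
  lookup 239.15.94.3: bits 111011110000111101011110 walk d0:H3→d1:-→d2:-→d3:-→d4:-→d5:H3→d6:-→d7:-→d8:-→d9:-→d10:-→d11:-→d12:-→d13:-→d14:-→d15:-→d16:-→d17:-→d18:-→d19:-→d20:-→d21:-→d22:-→d23:-→d24:H1 -> H1
  del 40.87.128.0/18 (clear depth 18)
  lookup 58.132.199.155: bits 001 walk d0:H3→d1:-→d2:-→d3:- -> H3
  + 239.15.94.0/24 (H3) depth=24
  lookup 239.15.94.48: bits 111011110000111101011110 walk d0:H3→d1:-→d2:-→d3:-→d4:-→d5:H3→d6:-→d7:-→d8:-→d9:-→d10:-→d11:-→d12:-→d13:-→d14:-→d15:-→d16:-→d17:-→d18:-→d19:-→d20:-→d21:-→d22:-→d23:-→d24:H3 -> H3
  lookup 117.219.98.73: bits 0 walk d0:H3→d1:- -> H3
  lookup 232.32.126.193: bits 11101 walk d0:H3→d1:-→d2:-→d3:-→d4:-→d5:H3 -> H3
  + 40.0.0.0/6 (H2) depth=6
  + 239.15.94.0/26 (H2) depth=26
  + 0.0.0.0/0 (H3) depth=0
  + 181.246.128.0/20 (H1) depth=20
  lookup 232.0.42.255: bits 11101 walk d0:H3→d1:-→d2:-→d3:-→d4:-→d5:H3 -> H3
  lookup 239.15.94.4: bits 11101111000011110101111000 walk d0:H3→d1:-→d2:-→d3:-→d4:-→d5:H3→d6:-→d7:-→d8:-→d9:-→d10:-→d11:-→d12:-→d13:-→d14:-→d15:-→d16:-→d17:-→d18:-→d19:-→d20:-→d21:-→d22:-→d23:-→d24:H3→d25:-→d26:H2 -> H2
  + 239.0.0.0/12 (H0) depth=12
  + 40.87.144.112/28 (H0) depth=28
  + 40.87.144.112/28 (H0) depth=28
  + 40.0.0.0/6 (H0) depth=6
  + 0.0.0.0/0 (H2) depth=0
  del 0.0.0.0/0 (clear depth 0)
  lookup 239.0.20.211: bits 111011110000 walk d0:-→d1:-→d2:-→d3:-→d4:-→d5:H3→d6:-→d7:-→d8:-→d9:-→d10:-→d11:-→d12:H0 -> H0
  + 40.87.144.0/20 (H3) depth=20
  + 181.246.128.0/20 (H3) depth=20

== LOOKUPS ==
["H3","H1","H1","H3","H3","H3","H3","H3","H2","H0"]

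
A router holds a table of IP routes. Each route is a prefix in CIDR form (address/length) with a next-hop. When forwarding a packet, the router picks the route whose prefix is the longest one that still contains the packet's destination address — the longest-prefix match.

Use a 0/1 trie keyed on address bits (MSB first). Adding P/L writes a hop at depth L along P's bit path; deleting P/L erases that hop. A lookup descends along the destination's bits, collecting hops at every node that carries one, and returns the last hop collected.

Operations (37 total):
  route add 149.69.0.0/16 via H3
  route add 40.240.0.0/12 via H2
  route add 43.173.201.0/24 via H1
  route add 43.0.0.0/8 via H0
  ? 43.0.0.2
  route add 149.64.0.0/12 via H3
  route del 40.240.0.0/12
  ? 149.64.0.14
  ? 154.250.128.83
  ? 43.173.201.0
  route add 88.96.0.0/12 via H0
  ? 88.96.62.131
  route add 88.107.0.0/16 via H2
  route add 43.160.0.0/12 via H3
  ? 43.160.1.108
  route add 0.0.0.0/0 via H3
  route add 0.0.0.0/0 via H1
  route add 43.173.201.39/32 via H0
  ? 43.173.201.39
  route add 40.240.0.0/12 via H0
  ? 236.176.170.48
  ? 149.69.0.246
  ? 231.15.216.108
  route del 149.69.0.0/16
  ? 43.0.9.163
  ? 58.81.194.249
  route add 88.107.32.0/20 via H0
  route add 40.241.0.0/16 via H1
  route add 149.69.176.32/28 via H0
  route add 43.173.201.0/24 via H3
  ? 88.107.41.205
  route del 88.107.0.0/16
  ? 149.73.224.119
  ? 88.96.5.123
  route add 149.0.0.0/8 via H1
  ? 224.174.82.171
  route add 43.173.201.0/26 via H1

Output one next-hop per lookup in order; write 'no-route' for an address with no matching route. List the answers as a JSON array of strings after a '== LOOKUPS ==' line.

Process each operation:
  + 149.69.0.0/16 (H3) depth=16
  + 40.240.0.0/12 (H2) depth=12
  + 43.173.201.0/24 (H1) depth=24
  + 43.0.0.0/8 (H0) depth=8
  Q 43.0.0.2: descend 00101011 ; hops seen [H0] ; pick H0
  + 149.64.0.0/12 (H3) depth=12
  del 40.240.0.0/12 (clear depth 12)
  Q 149.64.0.14: descend 1001010101000 ; hops seen [H3] ; pick H3
  Q 154.250.128.83: descend 1001 ; hops seen [∅] ; pick no-route
  Q 43.173.201.0: descend 001010111010110111001001 ; hops seen [H0,H1] ; pick H1
  + 88.96.0.0/12 (H0) depth=12
  Q 88.96.62.131: descend 010110000110 ; hops seen [H0] ; pick H0
  + 88.107.0.0/16 (H2) depth=16
  + 43.160.0.0/12 (H3) depth=12
  Q 43.160.1.108: descend 001010111010 ; hops seen [H0,H3] ; pick H3
  + 0.0.0.0/0 (H3) depth=0
  + 0.0.0.0/0 (H1) depth=0
  + 43.173.201.39/32 (H0) depth=32
  Q 43.173.201.39: descend 00101011101011011100100100100111 ; hops seen [H1,H0,H3,H1,H0] ; pick H0
  + 40.240.0.0/12 (H0) depth=12
  Q 236.176.170.48: descend 1 ; hops seen [H1] ; pick H1
  Q 149.69.0.246: descend 1001010101000101 ; hops seen [H1,H3,H3] ; pick H3
  Q 231.15.216.108: descend 1 ; hops seen [H1] ; pick H1
  del 149.69.0.0/16 (clear depth 16)
  Q 43.0.9.163: descend 00101011 ; hops seen [H1,H0] ; pick H0
  Q 58.81.194.249: descend 001 ; hops seen [H1] ; pick H1
  + 88.107.32.0/20 (H0) depth=20
  + 40.241.0.0/16 (H1) depth=16
  + 149.69.176.32/28 (H0) depth=28
  + 43.173.201.0/24 (H3) depth=24
  Q 88.107.41.205: descend 01011000011010110010 ; hops seen [H1,H0,H2,H0] ; pick H0
  del 88.107.0.0/16 (clear depth 16)
  Q 149.73.224.119: descend 100101010100 ; hops seen [H1,H3] ; pick H3
  Q 88.96.5.123: descend 010110000110 ; hops seen [H1,H0] ; pick H0
  + 149.0.0.0/8 (H1) depth=8
  Q 224.174.82.171: descend 1 ; hops seen [H1] ; pick H1
  + 43.173.201.0/26 (H1) depth=26

== LOOKUPS ==
["H0","H3","no-route","H1","H0","H3","H0","H1","H3","H1","H0","H1","H0","H3","H0","H1"]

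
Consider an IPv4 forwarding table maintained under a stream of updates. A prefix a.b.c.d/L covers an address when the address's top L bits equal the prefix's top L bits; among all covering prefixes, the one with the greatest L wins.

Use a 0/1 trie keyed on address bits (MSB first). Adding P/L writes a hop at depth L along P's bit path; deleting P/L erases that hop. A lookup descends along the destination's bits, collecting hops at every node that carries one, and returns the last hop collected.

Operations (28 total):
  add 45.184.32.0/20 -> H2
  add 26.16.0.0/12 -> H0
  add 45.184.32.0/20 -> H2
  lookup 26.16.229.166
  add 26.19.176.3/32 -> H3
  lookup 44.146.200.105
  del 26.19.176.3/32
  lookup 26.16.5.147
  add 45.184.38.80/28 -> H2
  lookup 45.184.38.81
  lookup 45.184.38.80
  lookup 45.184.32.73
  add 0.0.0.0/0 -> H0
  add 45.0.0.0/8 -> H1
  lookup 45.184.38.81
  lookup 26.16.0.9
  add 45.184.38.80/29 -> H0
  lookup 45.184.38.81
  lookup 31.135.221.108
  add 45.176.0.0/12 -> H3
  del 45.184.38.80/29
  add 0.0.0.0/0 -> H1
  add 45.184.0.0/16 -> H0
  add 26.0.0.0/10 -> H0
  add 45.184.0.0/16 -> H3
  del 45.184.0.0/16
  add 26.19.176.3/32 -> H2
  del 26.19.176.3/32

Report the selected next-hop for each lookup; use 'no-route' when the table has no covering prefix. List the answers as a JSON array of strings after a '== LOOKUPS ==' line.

Apply in order:
  add 45.184.32.0/20 -> H2 at depth 20
  add 26.16.0.0/12 -> H0 at depth 12
  add 45.184.32.0/20 -> H2 at depth 20
  ? 26.16.229.166  path d0:-→d1:-→d2:-→d3:-→d4:-→d5:-→d6:-→d7:-→d8:-→d9:-→d10:-→d11:-→d12:H0  best=H0
  add 26.19.176.3/32 -> H3 at depth 32
  ? 44.146.200.105  path d0:-→d1:-→d2:-→d3:-→d4:-→d5:-→d6:-→d7:-  best=no-route
  - 26.19.176.3/32 clear@32
  ? 26.16.5.147  path d0:-→d1:-→d2:-→d3:-→d4:-→d5:-→d6:-→d7:-→d8:-→d9:-→d10:-→d11:-→d12:H0→d13:-→d14:-  best=H0
  add 45.184.38.80/28 -> H2 at depth 28
  ? 45.184.38.81  path d0:-→d1:-→d2:-→d3:-→d4:-→d5:-→d6:-→d7:-→d8:-→d9:-→d10:-→d11:-→d12:-→d13:-→d14:-→d15:-→d16:-→d17:-→d18:-→d19:-→d20:H2→d21:-→d22:-→d23:-→d24:-→d25:-→d26:-→d27:-→d28:H2  best=H2
  ? 45.184.38.80  path d0:-→d1:-→d2:-→d3:-→d4:-→d5:-→d6:-→d7:-→d8:-→d9:-→d10:-→d11:-→d12:-→d13:-→d14:-→d15:-→d16:-→d17:-→d18:-→d19:-→d20:H2→d21:-→d22:-→d23:-→d24:-→d25:-→d26:-→d27:-→d28:H2  best=H2
  ? 45.184.32.73  path d0:-→d1:-→d2:-→d3:-→d4:-→d5:-→d6:-→d7:-→d8:-→d9:-→d10:-→d11:-→d12:-→d13:-→d14:-→d15:-→d16:-→d17:-→d18:-→d19:-→d20:H2→d21:-  best=H2
  add 0.0.0.0/0 -> H0 at depth 0
  add 45.0.0.0/8 -> H1 at depth 8
  ? 45.184.38.81  path d0:H0→d1:-→d2:-→d3:-→d4:-→d5:-→d6:-→d7:-→d8:H1→d9:-→d10:-→d11:-→d12:-→d13:-→d14:-→d15:-→d16:-→d17:-→d18:-→d19:-→d20:H2→d21:-→d22:-→d23:-→d24:-→d25:-→d26:-→d27:-→d28:H2  best=H2
  ? 26.16.0.9  path d0:H0→d1:-→d2:-→d3:-→d4:-→d5:-→d6:-→d7:-→d8:-→d9:-→d10:-→d11:-→d12:H0→d13:-→d14:-  best=H0
  add 45.184.38.80/29 -> H0 at depth 29
  ? 45.184.38.81  path d0:H0→d1:-→d2:-→d3:-→d4:-→d5:-→d6:-→d7:-→d8:H1→d9:-→d10:-→d11:-→d12:-→d13:-→d14:-→d15:-→d16:-→d17:-→d18:-→d19:-→d20:H2→d21:-→d22:-→d23:-→d24:-→d25:-→d26:-→d27:-→d28:H2→d29:H0  best=H0
  ? 31.135.221.108  path d0:H0→d1:-→d2:-→d3:-→d4:-→d5:-  best=H0
  add 45.176.0.0/12 -> H3 at depth 12
  - 45.184.38.80/29 clear@29
  add 0.0.0.0/0 -> H1 at depth 0
  add 45.184.0.0/16 -> H0 at depth 16
  add 26.0.0.0/10 -> H0 at depth 10
  add 45.184.0.0/16 -> H3 at depth 16
  - 45.184.0.0/16 clear@16
  add 26.19.176.3/32 -> H2 at depth 32
  - 26.19.176.3/32 clear@32

== LOOKUPS ==
["H0","no-route","H0","H2","H2","H2","H2","H0","H0","H0"]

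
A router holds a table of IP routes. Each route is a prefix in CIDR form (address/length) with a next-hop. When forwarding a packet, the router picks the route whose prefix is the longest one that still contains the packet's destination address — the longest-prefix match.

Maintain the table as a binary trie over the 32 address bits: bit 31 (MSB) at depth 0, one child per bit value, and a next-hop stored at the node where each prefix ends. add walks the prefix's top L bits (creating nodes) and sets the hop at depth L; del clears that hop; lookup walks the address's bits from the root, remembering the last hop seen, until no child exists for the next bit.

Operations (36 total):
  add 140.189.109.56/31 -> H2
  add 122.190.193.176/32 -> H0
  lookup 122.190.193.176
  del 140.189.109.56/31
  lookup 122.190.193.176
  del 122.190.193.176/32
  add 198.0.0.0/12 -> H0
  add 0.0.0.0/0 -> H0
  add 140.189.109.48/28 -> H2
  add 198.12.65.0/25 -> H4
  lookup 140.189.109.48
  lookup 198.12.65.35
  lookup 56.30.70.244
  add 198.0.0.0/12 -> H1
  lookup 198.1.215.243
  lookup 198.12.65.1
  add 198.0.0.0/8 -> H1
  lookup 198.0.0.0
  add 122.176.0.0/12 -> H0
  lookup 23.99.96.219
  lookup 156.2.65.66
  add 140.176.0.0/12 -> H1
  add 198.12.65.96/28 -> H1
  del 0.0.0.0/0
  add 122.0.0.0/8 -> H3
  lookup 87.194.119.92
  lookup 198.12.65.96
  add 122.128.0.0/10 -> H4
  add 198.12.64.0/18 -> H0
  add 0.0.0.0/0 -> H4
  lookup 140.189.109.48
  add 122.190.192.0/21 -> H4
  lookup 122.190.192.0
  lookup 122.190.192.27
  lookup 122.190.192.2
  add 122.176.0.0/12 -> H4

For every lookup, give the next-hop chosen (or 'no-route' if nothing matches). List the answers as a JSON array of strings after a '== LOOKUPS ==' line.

Apply in order:
  + 140.189.109.56/31 (H2) depth=31
  + 122.190.193.176/32 (H0) depth=32
  ? 122.190.193.176  path d0:-→d1:-→d2:-→d3:-→d4:-→d5:-→d6:-→d7:-→d8:-→d9:-→d10:-→d11:-→d12:-→d13:-→d14:-→d15:-→d16:-→d17:-→d18:-→d19:-→d20:-→d21:-→d22:-→d23:-→d24:-→d25:-→d26:-→d27:-→d28:-→d29:-→d30:-→d31:-→d32:H0  best=H0
  - 140.189.109.56/31 clear@31
  ? 122.190.193.176  path d0:-→d1:-→d2:-→d3:-→d4:-→d5:-→d6:-→d7:-→d8:-→d9:-→d10:-→d11:-→d12:-→d13:-→d14:-→d15:-→d16:-→d17:-→d18:-→d19:-→d20:-→d21:-→d22:-→d23:-→d24:-→d25:-→d26:-→d27:-→d28:-→d29:-→d30:-→d31:-→d32:H0  best=H0
  - 122.190.193.176/32 clear@32
  + 198.0.0.0/12 (H0) depth=12
  + 0.0.0.0/0 (H0) depth=0
  + 140.189.109.48/28 (H2) depth=28
  + 198.12.65.0/25 (H4) depth=25
  ? 140.189.109.48  path d0:H0→d1:-→d2:-→d3:-→d4:-→d5:-→d6:-→d7:-→d8:-→d9:-→d10:-→d11:-→d12:-→d13:-→d14:-→d15:-→d16:-→d17:-→d18:-→d19:-→d20:-→d21:-→d22:-→d23:-→d24:-→d25:-→d26:-→d27:-→d28:H2  best=H2
  ? 198.12.65.35  path d0:H0→d1:-→d2:-→d3:-→d4:-→d5:-→d6:-→d7:-→d8:-→d9:-→d10:-→d11:-→d12:H0→d13:-→d14:-→d15:-→d16:-→d17:-→d18:-→d19:-→d20:-→d21:-→d22:-→d23:-→d24:-→d25:H4  best=H4
  ? 56.30.70.244  path d0:H0→d1:-  best=H0
  + 198.0.0.0/12 (H1) depth=12
  ? 198.1.215.243  path d0:H0→d1:-→d2:-→d3:-→d4:-→d5:-→d6:-→d7:-→d8:-→d9:-→d10:-→d11:-→d12:H1  best=H1
  ? 198.12.65.1  path d0:H0→d1:-→d2:-→d3:-→d4:-→d5:-→d6:-→d7:-→d8:-→d9:-→d10:-→d11:-→d12:H1→d13:-→d14:-→d15:-→d16:-→d17:-→d18:-→d19:-→d20:-→d21:-→d22:-→d23:-→d24:-→d25:H4  best=H4
  + 198.0.0.0/8 (H1) depth=8
  ? 198.0.0.0  path d0:H0→d1:-→d2:-→d3:-→d4:-→d5:-→d6:-→d7:-→d8:H1→d9:-→d10:-→d11:-→d12:H1  best=H1
  + 122.176.0.0/12 (H0) depth=12
  ? 23.99.96.219  path d0:H0→d1:-  best=H0
  ? 156.2.65.66  path d0:H0→d1:-→d2:-→d3:-  best=H0
  + 140.176.0.0/12 (H1) depth=12
  + 198.12.65.96/28 (H1) depth=28
  - 0.0.0.0/0 clear@0
  + 122.0.0.0/8 (H3) depth=8
  ? 87.194.119.92  path d0:-→d1:-→d2:-  best=no-route
  ? 198.12.65.96  path d0:-→d1:-→d2:-→d3:-→d4:-→d5:-→d6:-→d7:-→d8:H1→d9:-→d10:-→d11:-→d12:H1→d13:-→d14:-→d15:-→d16:-→d17:-→d18:-→d19:-→d20:-→d21:-→d22:-→d23:-→d24:-→d25:H4→d26:-→d27:-→d28:H1  best=H1
  + 122.128.0.0/10 (H4) depth=10
  + 198.12.64.0/18 (H0) depth=18
  + 0.0.0.0/0 (H4) depth=0
  ? 140.189.109.48  path d0:H4→d1:-→d2:-→d3:-→d4:-→d5:-→d6:-→d7:-→d8:-→d9:-→d10:-→d11:-→d12:H1→d13:-→d14:-→d15:-→d16:-→d17:-→d18:-→d19:-→d20:-→d21:-→d22:-→d23:-→d24:-→d25:-→d26:-→d27:-→d28:H2  best=H2
  + 122.190.192.0/21 (H4) depth=21
  ? 122.190.192.0  path d0:H4→d1:-→d2:-→d3:-→d4:-→d5:-→d6:-→d7:-→d8:H3→d9:-→d10:H4→d11:-→d12:H0→d13:-→d14:-→d15:-→d16:-→d17:-→d18:-→d19:-→d20:-→d21:H4→d22:-→d23:-  best=H4
  ? 122.190.192.27  path d0:H4→d1:-→d2:-→d3:-→d4:-→d5:-→d6:-→d7:-→d8:H3→d9:-→d10:H4→d11:-→d12:H0→d13:-→d14:-→d15:-→d16:-→d17:-→d18:-→d19:-→d20:-→d21:H4→d22:-→d23:-  best=H4
  ? 122.190.192.2  path d0:H4→d1:-→d2:-→d3:-→d4:-→d5:-→d6:-→d7:-→d8:H3→d9:-→d10:H4→d11:-→d12:H0→d13:-→d14:-→d15:-→d16:-→d17:-→d18:-→d19:-→d20:-→d21:H4→d22:-→d23:-  best=H4
  + 122.176.0.0/12 (H4) depth=12

== LOOKUPS ==
["H0","H0","H2","H4","H0","H1","H4","H1","H0","H0","no-route","H1","H2","H4","H4","H4"]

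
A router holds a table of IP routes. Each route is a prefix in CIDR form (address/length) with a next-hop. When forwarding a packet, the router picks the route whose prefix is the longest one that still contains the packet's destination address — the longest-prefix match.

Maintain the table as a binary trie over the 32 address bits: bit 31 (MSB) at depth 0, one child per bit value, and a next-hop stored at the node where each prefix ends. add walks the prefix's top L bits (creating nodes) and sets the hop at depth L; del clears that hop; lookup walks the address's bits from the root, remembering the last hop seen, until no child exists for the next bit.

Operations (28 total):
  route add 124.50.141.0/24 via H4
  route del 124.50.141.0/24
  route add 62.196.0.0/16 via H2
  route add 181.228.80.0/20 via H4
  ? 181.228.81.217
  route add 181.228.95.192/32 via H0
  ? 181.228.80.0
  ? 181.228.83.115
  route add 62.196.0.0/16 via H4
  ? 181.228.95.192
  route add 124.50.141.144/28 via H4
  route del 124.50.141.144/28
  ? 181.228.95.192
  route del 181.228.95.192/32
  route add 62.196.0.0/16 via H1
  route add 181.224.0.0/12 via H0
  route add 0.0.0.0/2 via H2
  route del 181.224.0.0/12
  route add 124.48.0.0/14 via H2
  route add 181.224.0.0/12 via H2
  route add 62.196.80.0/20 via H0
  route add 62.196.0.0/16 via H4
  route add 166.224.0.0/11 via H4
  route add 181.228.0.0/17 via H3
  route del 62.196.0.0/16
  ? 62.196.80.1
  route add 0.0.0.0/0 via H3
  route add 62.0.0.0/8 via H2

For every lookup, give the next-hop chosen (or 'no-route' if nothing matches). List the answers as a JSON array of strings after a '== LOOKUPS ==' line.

Process each operation:
  + 124.50.141.0/24 (H4) depth=24
  - 124.50.141.0/24 clear@24
  + 62.196.0.0/16 (H2) depth=16
  + 181.228.80.0/20 (H4) depth=20
  lookup 181.228.81.217: bits 10110101111001000101 walk d0:-→d1:-→d2:-→d3:-→d4:-→d5:-→d6:-→d7:-→d8:-→d9:-→d10:-→d11:-→d12:-→d13:-→d14:-→d15:-→d16:-→d17:-→d18:-→d19:-→d20:H4 -> H4
  + 181.228.95.192/32 (H0) depth=32
  lookup 181.228.80.0: bits 10110101111001000101 walk d0:-→d1:-→d2:-→d3:-→d4:-→d5:-→d6:-→d7:-→d8:-→d9:-→d10:-→d11:-→d12:-→d13:-→d14:-→d15:-→d16:-→d17:-→d18:-→d19:-→d20:H4 -> H4
  lookup 181.228.83.115: bits 10110101111001000101 walk d0:-→d1:-→d2:-→d3:-→d4:-→d5:-→d6:-→d7:-→d8:-→d9:-→d10:-→d11:-→d12:-→d13:-→d14:-→d15:-→d16:-→d17:-→d18:-→d19:-→d20:H4 -> H4
  + 62.196.0.0/16 (H4) depth=16
  lookup 181.228.95.192: bits 10110101111001000101111111000000 walk d0:-→d1:-→d2:-→d3:-→d4:-→d5:-→d6:-→d7:-→d8:-→d9:-→d10:-→d11:-→d12:-→d13:-→d14:-→d15:-→d16:-→d17:-→d18:-→d19:-→d20:H4→d21:-→d22:-→d23:-→d24:-→d25:-→d26:-→d27:-→d28:-→d29:-→d30:-→d31:-→d32:H0 -> H0
  + 124.50.141.144/28 (H4) depth=28
  - 124.50.141.144/28 clear@28
  lookup 181.228.95.192: bits 10110101111001000101111111000000 walk d0:-→d1:-→d2:-→d3:-→d4:-→d5:-→d6:-→d7:-→d8:-→d9:-→d10:-→d11:-→d12:-→d13:-→d14:-→d15:-→d16:-→d17:-→d18:-→d19:-→d20:H4→d21:-→d22:-→d23:-→d24:-→d25:-→d26:-→d27:-→d28:-→d29:-→d30:-→d31:-→d32:H0 -> H0
  - 181.228.95.192/32 clear@32
  + 62.196.0.0/16 (H1) depth=16
  + 181.224.0.0/12 (H0) depth=12
  + 0.0.0.0/2 (H2) depth=2
  - 181.224.0.0/12 clear@12
  + 124.48.0.0/14 (H2) depth=14
  + 181.224.0.0/12 (H2) depth=12
  + 62.196.80.0/20 (H0) depth=20
  + 62.196.0.0/16 (H4) depth=16
  + 166.224.0.0/11 (H4) depth=11
  + 181.228.0.0/17 (H3) depth=17
  - 62.196.0.0/16 clear@16
  lookup 62.196.80.1: bits 00111110110001000101 walk d0:-→d1:-→d2:H2→d3:-→d4:-→d5:-→d6:-→d7:-→d8:-→d9:-→d10:-→d11:-→d12:-→d13:-→d14:-→d15:-→d16:-→d17:-→d18:-→d19:-→d20:H0 -> H0
  + 0.0.0.0/0 (H3) depth=0
  + 62.0.0.0/8 (H2) depth=8

== LOOKUPS ==
["H4","H4","H4","H0","H0","H0"]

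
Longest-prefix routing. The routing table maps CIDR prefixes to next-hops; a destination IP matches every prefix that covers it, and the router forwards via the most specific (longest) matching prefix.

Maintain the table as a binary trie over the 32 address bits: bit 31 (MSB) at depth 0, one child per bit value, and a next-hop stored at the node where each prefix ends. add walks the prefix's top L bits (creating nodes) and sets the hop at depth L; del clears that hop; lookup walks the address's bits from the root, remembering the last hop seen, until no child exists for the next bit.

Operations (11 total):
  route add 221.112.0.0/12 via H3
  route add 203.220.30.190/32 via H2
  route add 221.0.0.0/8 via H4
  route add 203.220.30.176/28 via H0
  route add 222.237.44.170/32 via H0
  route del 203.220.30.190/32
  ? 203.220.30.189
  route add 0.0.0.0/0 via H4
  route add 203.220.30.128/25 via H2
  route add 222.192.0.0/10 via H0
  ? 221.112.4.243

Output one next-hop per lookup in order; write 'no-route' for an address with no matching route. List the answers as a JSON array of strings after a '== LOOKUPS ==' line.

Trace:
  + 221.112.0.0/12 (H3) depth=12
  + 203.220.30.190/32 (H2) depth=32
  + 221.0.0.0/8 (H4) depth=8
  + 203.220.30.176/28 (H0) depth=28
  + 222.237.44.170/32 (H0) depth=32
  - 203.220.30.190/32 clear@32
  Q 203.220.30.189: descend 110010111101110000011110101111 ; hops seen [H0] ; pick H0
  + 0.0.0.0/0 (H4) depth=0
  + 203.220.30.128/25 (H2) depth=25
  + 222.192.0.0/10 (H0) depth=10
  Q 221.112.4.243: descend 110111010111 ; hops seen [H4,H4,H3] ; pick H3

== LOOKUPS ==
["H0","H3"]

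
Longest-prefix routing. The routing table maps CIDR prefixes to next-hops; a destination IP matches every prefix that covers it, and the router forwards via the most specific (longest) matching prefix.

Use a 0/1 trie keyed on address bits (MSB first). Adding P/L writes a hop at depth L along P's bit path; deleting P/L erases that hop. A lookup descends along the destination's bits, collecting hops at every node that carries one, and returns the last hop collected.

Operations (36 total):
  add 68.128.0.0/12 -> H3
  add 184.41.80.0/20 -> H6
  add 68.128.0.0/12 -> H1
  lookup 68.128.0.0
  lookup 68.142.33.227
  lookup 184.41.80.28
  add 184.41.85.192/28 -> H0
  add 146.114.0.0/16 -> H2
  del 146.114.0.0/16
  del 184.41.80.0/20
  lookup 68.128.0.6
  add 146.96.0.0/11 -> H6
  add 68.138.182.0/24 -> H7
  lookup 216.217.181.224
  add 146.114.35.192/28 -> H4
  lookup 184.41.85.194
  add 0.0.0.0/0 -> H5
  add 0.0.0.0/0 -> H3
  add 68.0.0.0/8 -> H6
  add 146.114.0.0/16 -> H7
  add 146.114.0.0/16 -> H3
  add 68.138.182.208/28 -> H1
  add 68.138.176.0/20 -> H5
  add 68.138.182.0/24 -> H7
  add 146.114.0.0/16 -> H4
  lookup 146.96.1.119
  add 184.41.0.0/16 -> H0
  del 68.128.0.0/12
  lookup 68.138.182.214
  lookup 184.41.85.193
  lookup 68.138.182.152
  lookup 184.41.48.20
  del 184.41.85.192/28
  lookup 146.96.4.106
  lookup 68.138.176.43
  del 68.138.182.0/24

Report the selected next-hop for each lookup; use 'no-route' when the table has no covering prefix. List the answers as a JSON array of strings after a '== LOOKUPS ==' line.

Process each operation:
  + 68.128.0.0/12 (H3) depth=12
  + 184.41.80.0/20 (H6) depth=20
  + 68.128.0.0/12 (H1) depth=12
  Q 68.128.0.0: descend 010001001000 ; hops seen [H1] ; pick H1
  Q 68.142.33.227: descend 010001001000 ; hops seen [H1] ; pick H1
  Q 184.41.80.28: descend 10111000001010010101 ; hops seen [H6] ; pick H6
  + 184.41.85.192/28 (H0) depth=28
  + 146.114.0.0/16 (H2) depth=16
  - 146.114.0.0/16 clear@16
  - 184.41.80.0/20 clear@20
  Q 68.128.0.6: descend 010001001000 ; hops seen [H1] ; pick H1
  + 146.96.0.0/11 (H6) depth=11
  + 68.138.182.0/24 (H7) depth=24
  Q 216.217.181.224: descend 1 ; hops seen [∅] ; pick no-route
  + 146.114.35.192/28 (H4) depth=28
  Q 184.41.85.194: descend 1011100000101001010101011100 ; hops seen [H0] ; pick H0
  + 0.0.0.0/0 (H5) depth=0
  + 0.0.0.0/0 (H3) depth=0
  + 68.0.0.0/8 (H6) depth=8
  + 146.114.0.0/16 (H7) depth=16
  + 146.114.0.0/16 (H3) depth=16
  + 68.138.182.208/28 (H1) depth=28
  + 68.138.176.0/20 (H5) depth=20
  + 68.138.182.0/24 (H7) depth=24
  + 146.114.0.0/16 (H4) depth=16
  Q 146.96.1.119: descend 10010010011 ; hops seen [H3,H6] ; pick H6
  + 184.41.0.0/16 (H0) depth=16
  - 68.128.0.0/12 clear@12
  Q 68.138.182.214: descend 0100010010001010101101101101 ; hops seen [H3,H6,H5,H7,H1] ; pick H1
  Q 184.41.85.193: descend 1011100000101001010101011100 ; hops seen [H3,H0,H0] ; pick H0
  Q 68.138.182.152: descend 0100010010001010101101101 ; hops seen [H3,H6,H5,H7] ; pick H7
  Q 184.41.48.20: descend 10111000001010010 ; hops seen [H3,H0] ; pick H0
  - 184.41.85.192/28 clear@28
  Q 146.96.4.106: descend 10010010011 ; hops seen [H3,H6] ; pick H6
  Q 68.138.176.43: descend 010001001000101010110 ; hops seen [H3,H6,H5] ; pick H5
  - 68.138.182.0/24 clear@24

== LOOKUPS ==
["H1","H1","H6","H1","no-route","H0","H6","H1","H0","H7","H0","H6","H5"]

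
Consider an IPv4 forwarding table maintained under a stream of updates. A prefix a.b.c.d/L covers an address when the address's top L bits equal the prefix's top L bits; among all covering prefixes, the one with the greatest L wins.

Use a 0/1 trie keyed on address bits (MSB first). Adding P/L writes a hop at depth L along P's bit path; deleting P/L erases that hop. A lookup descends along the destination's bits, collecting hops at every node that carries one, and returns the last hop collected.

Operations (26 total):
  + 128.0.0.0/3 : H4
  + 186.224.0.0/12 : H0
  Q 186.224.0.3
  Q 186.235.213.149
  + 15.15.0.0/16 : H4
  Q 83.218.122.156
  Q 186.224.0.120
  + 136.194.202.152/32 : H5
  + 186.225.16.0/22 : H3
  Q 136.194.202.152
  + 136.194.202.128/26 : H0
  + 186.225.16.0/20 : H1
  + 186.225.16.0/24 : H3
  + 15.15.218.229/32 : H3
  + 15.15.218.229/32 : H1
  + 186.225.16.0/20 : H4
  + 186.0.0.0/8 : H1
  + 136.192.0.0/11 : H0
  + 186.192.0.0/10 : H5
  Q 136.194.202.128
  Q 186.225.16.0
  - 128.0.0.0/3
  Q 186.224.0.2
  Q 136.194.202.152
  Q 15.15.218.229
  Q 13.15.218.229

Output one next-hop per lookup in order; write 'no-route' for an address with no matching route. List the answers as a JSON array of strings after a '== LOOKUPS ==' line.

Apply in order:
  + 128.0.0.0/3 (H4) depth=3
  + 186.224.0.0/12 (H0) depth=12
  Q 186.224.0.3: descend 101110101110 ; hops seen [H0] ; pick H0
  Q 186.235.213.149: descend 101110101110 ; hops seen [H0] ; pick H0
  + 15.15.0.0/16 (H4) depth=16
  Q 83.218.122.156: descend 0 ; hops seen [∅] ; pick no-route
  Q 186.224.0.120: descend 101110101110 ; hops seen [H0] ; pick H0
  + 136.194.202.152/32 (H5) depth=32
  + 186.225.16.0/22 (H3) depth=22
  Q 136.194.202.152: descend 10001000110000101100101010011000 ; hops seen [H4,H5] ; pick H5
  + 136.194.202.128/26 (H0) depth=26
  + 186.225.16.0/20 (H1) depth=20
  + 186.225.16.0/24 (H3) depth=24
  + 15.15.218.229/32 (H3) depth=32
  + 15.15.218.229/32 (H1) depth=32
  + 186.225.16.0/20 (H4) depth=20
  + 186.0.0.0/8 (H1) depth=8
  + 136.192.0.0/11 (H0) depth=11
  + 186.192.0.0/10 (H5) depth=10
  Q 136.194.202.128: descend 100010001100001011001010100 ; hops seen [H4,H0,H0] ; pick H0
  Q 186.225.16.0: descend 101110101110000100010000 ; hops seen [H1,H5,H0,H4,H3,H3] ; pick H3
  del 128.0.0.0/3 (clear depth 3)
  Q 186.224.0.2: descend 101110101110000 ; hops seen [H1,H5,H0] ; pick H0
  Q 136.194.202.152: descend 10001000110000101100101010011000 ; hops seen [H0,H0,H5] ; pick H5
  Q 15.15.218.229: descend 00001111000011111101101011100101 ; hops seen [H4,H1] ; pick H1
  Q 13.15.218.229: descend 000011 ; hops seen [∅] ; pick no-route

== LOOKUPS ==
["H0","H0","no-route","H0","H5","H0","H3","H0","H5","H1","no-route"]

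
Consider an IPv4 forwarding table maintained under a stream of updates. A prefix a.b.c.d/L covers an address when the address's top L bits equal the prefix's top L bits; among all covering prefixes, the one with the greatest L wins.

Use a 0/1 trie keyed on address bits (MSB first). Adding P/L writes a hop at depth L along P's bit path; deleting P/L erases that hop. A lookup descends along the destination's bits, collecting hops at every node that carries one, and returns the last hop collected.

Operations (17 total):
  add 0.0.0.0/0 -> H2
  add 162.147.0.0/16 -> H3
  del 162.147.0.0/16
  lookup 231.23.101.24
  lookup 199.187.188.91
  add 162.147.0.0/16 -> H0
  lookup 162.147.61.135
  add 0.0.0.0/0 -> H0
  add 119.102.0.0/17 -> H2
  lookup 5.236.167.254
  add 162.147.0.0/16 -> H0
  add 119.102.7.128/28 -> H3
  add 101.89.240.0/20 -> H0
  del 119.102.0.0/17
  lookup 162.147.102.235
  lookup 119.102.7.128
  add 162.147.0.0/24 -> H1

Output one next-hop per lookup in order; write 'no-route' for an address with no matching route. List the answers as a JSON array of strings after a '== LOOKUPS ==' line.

Apply in order:
  + 0.0.0.0/0 (H2) depth=0
  + 162.147.0.0/16 (H3) depth=16
  - 162.147.0.0/16 clear@16
  Q 231.23.101.24: descend 1 ; hops seen [H2] ; pick H2
  Q 199.187.188.91: descend 1 ; hops seen [H2] ; pick H2
  + 162.147.0.0/16 (H0) depth=16
  Q 162.147.61.135: descend 1010001010010011 ; hops seen [H2,H0] ; pick H0
  + 0.0.0.0/0 (H0) depth=0
  + 119.102.0.0/17 (H2) depth=17
  Q 5.236.167.254: descend 0 ; hops seen [H0] ; pick H0
  + 162.147.0.0/16 (H0) depth=16
  + 119.102.7.128/28 (H3) depth=28
  + 101.89.240.0/20 (H0) depth=20
  - 119.102.0.0/17 clear@17
  Q 162.147.102.235: descend 1010001010010011 ; hops seen [H0,H0] ; pick H0
  Q 119.102.7.128: descend 0111011101100110000001111000 ; hops seen [H0,H3] ; pick H3
  + 162.147.0.0/24 (H1) depth=24

== LOOKUPS ==
["H2","H2","H0","H0","H0","H3"]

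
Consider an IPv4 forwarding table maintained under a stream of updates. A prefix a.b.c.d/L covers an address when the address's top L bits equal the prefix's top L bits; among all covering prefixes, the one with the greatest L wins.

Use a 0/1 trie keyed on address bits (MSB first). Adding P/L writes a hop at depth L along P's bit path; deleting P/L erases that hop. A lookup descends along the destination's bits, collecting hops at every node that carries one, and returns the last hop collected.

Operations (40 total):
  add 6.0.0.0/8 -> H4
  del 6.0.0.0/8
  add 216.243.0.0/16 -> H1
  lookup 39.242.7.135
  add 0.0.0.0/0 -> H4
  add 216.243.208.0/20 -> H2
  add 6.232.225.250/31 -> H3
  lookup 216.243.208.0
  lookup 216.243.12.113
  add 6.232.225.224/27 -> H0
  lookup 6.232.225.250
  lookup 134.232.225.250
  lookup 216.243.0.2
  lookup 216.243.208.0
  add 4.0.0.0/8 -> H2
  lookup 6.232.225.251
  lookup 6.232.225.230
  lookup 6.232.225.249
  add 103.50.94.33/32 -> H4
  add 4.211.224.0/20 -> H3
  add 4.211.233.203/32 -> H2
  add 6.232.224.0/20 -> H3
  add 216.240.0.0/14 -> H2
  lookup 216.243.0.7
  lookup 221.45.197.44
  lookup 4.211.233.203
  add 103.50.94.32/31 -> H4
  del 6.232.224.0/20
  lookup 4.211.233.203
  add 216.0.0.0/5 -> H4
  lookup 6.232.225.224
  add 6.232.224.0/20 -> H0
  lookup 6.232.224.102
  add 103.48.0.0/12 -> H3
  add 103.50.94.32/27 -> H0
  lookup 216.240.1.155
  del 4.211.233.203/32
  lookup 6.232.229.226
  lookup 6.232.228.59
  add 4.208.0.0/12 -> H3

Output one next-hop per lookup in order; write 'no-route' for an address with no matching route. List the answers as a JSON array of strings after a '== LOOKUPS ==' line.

Trace:
  add 6.0.0.0/8 -> H4 at depth 8
  - 6.0.0.0/8 clear@8
  add 216.243.0.0/16 -> H1 at depth 16
  Q 39.242.7.135: descend 00 ; hops seen [∅] ; pick no-route
  add 0.0.0.0/0 -> H4 at depth 0
  add 216.243.208.0/20 -> H2 at depth 20
  add 6.232.225.250/31 -> H3 at depth 31
  Q 216.243.208.0: descend 11011000111100111101 ; hops seen [H4,H1,H2] ; pick H2
  Q 216.243.12.113: descend 1101100011110011 ; hops seen [H4,H1] ; pick H1
  add 6.232.225.224/27 -> H0 at depth 27
  Q 6.232.225.250: descend 0000011011101000111000011111101 ; hops seen [H4,H0,H3] ; pick H3
  Q 134.232.225.250: descend 1 ; hops seen [H4] ; pick H4
  Q 216.243.0.2: descend 1101100011110011 ; hops seen [H4,H1] ; pick H1
  Q 216.243.208.0: descend 11011000111100111101 ; hops seen [H4,H1,H2] ; pick H2
  add 4.0.0.0/8 -> H2 at depth 8
  Q 6.232.225.251: descend 0000011011101000111000011111101 ; hops seen [H4,H0,H3] ; pick H3
  Q 6.232.225.230: descend 000001101110100011100001111 ; hops seen [H4,H0] ; pick H0
  Q 6.232.225.249: descend 000001101110100011100001111110 ; hops seen [H4,H0] ; pick H0
  add 103.50.94.33/32 -> H4 at depth 32
  add 4.211.224.0/20 -> H3 at depth 20
  add 4.211.233.203/32 -> H2 at depth 32
  add 6.232.224.0/20 -> H3 at depth 20
  add 216.240.0.0/14 -> H2 at depth 14
  Q 216.243.0.7: descend 1101100011110011 ; hops seen [H4,H2,H1] ; pick H1
  Q 221.45.197.44: descend 11011 ; hops seen [H4] ; pick H4
  Q 4.211.233.203: descend 00000100110100111110100111001011 ; hops seen [H4,H2,H3,H2] ; pick H2
  add 103.50.94.32/31 -> H4 at depth 31
  - 6.232.224.0/20 clear@20
  Q 4.211.233.203: descend 00000100110100111110100111001011 ; hops seen [H4,H2,H3,H2] ; pick H2
  add 216.0.0.0/5 -> H4 at depth 5
  Q 6.232.225.224: descend 000001101110100011100001111 ; hops seen [H4,H0] ; pick H0
  add 6.232.224.0/20 -> H0 at depth 20
  Q 6.232.224.102: descend 00000110111010001110000 ; hops seen [H4,H0] ; pick H0
  add 103.48.0.0/12 -> H3 at depth 12
  add 103.50.94.32/27 -> H0 at depth 27
  Q 216.240.1.155: descend 11011000111100 ; hops seen [H4,H4,H2] ; pick H2
  - 4.211.233.203/32 clear@32
  Q 6.232.229.226: descend 000001101110100011100 ; hops seen [H4,H0] ; pick H0
  Q 6.232.228.59: descend 000001101110100011100 ; hops seen [H4,H0] ; pick H0
  add 4.208.0.0/12 -> H3 at depth 12

== LOOKUPS ==
["no-route","H2","H1","H3","H4","H1","H2","H3","H0","H0","H1","H4","H2","H2","H0","H0","H2","H0","H0"]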